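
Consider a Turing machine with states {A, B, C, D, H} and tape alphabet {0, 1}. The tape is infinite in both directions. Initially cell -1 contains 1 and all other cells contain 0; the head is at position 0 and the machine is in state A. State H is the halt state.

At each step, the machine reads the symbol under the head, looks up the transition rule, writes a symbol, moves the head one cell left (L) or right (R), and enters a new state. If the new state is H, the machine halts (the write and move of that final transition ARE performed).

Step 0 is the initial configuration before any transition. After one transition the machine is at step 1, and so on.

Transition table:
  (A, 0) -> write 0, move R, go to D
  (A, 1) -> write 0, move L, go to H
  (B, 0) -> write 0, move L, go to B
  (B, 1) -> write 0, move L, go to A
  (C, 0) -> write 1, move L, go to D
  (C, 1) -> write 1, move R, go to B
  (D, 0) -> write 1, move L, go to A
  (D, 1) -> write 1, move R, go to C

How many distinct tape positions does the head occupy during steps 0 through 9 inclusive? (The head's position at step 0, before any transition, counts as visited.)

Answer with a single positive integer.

Step 1: in state A at pos 0, read 0 -> (A,0)->write 0,move R,goto D. Now: state=D, head=1, tape[-2..2]=01000 (head:    ^)
Step 2: in state D at pos 1, read 0 -> (D,0)->write 1,move L,goto A. Now: state=A, head=0, tape[-2..2]=01010 (head:   ^)
Step 3: in state A at pos 0, read 0 -> (A,0)->write 0,move R,goto D. Now: state=D, head=1, tape[-2..2]=01010 (head:    ^)
Step 4: in state D at pos 1, read 1 -> (D,1)->write 1,move R,goto C. Now: state=C, head=2, tape[-2..3]=010100 (head:     ^)
Step 5: in state C at pos 2, read 0 -> (C,0)->write 1,move L,goto D. Now: state=D, head=1, tape[-2..3]=010110 (head:    ^)
Step 6: in state D at pos 1, read 1 -> (D,1)->write 1,move R,goto C. Now: state=C, head=2, tape[-2..3]=010110 (head:     ^)
Step 7: in state C at pos 2, read 1 -> (C,1)->write 1,move R,goto B. Now: state=B, head=3, tape[-2..4]=0101100 (head:      ^)
Step 8: in state B at pos 3, read 0 -> (B,0)->write 0,move L,goto B. Now: state=B, head=2, tape[-2..4]=0101100 (head:     ^)
Step 9: in state B at pos 2, read 1 -> (B,1)->write 0,move L,goto A. Now: state=A, head=1, tape[-2..4]=0101000 (head:    ^)
Head positions at steps 0..9: starting at 0, distinct positions visited = {0, 1, 2, 3} -> 4 position(s)

Answer: 4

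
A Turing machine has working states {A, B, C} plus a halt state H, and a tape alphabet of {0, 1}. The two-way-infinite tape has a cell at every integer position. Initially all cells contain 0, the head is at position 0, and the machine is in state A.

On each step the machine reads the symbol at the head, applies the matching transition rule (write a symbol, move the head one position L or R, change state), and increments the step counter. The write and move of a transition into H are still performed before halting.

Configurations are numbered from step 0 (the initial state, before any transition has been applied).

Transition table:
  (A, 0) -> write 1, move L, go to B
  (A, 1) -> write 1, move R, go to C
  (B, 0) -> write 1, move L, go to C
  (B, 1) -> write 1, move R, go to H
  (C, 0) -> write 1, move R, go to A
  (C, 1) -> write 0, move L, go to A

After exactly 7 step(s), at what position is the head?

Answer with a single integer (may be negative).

Answer: 1

Derivation:
Step 1: in state A at pos 0, read 0 -> (A,0)->write 1,move L,goto B. Now: state=B, head=-1, tape[-2..1]=0010 (head:  ^)
Step 2: in state B at pos -1, read 0 -> (B,0)->write 1,move L,goto C. Now: state=C, head=-2, tape[-3..1]=00110 (head:  ^)
Step 3: in state C at pos -2, read 0 -> (C,0)->write 1,move R,goto A. Now: state=A, head=-1, tape[-3..1]=01110 (head:   ^)
Step 4: in state A at pos -1, read 1 -> (A,1)->write 1,move R,goto C. Now: state=C, head=0, tape[-3..1]=01110 (head:    ^)
Step 5: in state C at pos 0, read 1 -> (C,1)->write 0,move L,goto A. Now: state=A, head=-1, tape[-3..1]=01100 (head:   ^)
Step 6: in state A at pos -1, read 1 -> (A,1)->write 1,move R,goto C. Now: state=C, head=0, tape[-3..1]=01100 (head:    ^)
Step 7: in state C at pos 0, read 0 -> (C,0)->write 1,move R,goto A. Now: state=A, head=1, tape[-3..2]=011100 (head:     ^)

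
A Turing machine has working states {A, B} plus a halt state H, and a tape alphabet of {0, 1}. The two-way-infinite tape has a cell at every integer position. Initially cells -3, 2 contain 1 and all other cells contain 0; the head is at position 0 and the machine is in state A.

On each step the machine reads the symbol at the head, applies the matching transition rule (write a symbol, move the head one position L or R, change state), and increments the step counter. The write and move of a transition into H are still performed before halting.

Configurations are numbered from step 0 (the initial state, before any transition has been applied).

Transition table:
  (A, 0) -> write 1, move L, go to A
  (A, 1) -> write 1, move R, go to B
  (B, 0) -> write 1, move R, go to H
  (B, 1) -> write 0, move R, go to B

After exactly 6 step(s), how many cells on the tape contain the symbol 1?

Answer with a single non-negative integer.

Answer: 3

Derivation:
Step 1: in state A at pos 0, read 0 -> (A,0)->write 1,move L,goto A. Now: state=A, head=-1, tape[-4..3]=01001010 (head:    ^)
Step 2: in state A at pos -1, read 0 -> (A,0)->write 1,move L,goto A. Now: state=A, head=-2, tape[-4..3]=01011010 (head:   ^)
Step 3: in state A at pos -2, read 0 -> (A,0)->write 1,move L,goto A. Now: state=A, head=-3, tape[-4..3]=01111010 (head:  ^)
Step 4: in state A at pos -3, read 1 -> (A,1)->write 1,move R,goto B. Now: state=B, head=-2, tape[-4..3]=01111010 (head:   ^)
Step 5: in state B at pos -2, read 1 -> (B,1)->write 0,move R,goto B. Now: state=B, head=-1, tape[-4..3]=01011010 (head:    ^)
Step 6: in state B at pos -1, read 1 -> (B,1)->write 0,move R,goto B. Now: state=B, head=0, tape[-4..3]=01001010 (head:     ^)
Cells containing 1 after step 6: {-3, 0, 2} -> 3 cell(s)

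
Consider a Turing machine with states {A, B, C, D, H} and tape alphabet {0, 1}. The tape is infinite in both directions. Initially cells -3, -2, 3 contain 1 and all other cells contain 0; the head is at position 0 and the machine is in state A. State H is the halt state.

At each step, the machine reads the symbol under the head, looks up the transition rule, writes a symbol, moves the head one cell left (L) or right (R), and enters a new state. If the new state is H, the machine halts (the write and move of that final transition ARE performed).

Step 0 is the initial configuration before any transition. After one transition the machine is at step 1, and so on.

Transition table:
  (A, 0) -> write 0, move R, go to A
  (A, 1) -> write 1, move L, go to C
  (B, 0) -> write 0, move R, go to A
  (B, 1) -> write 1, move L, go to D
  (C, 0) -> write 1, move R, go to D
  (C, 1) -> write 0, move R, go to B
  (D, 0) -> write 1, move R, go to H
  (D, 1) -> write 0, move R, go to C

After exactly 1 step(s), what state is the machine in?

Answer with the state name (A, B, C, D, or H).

Answer: A

Derivation:
Step 1: in state A at pos 0, read 0 -> (A,0)->write 0,move R,goto A. Now: state=A, head=1, tape[-4..4]=011000010 (head:      ^)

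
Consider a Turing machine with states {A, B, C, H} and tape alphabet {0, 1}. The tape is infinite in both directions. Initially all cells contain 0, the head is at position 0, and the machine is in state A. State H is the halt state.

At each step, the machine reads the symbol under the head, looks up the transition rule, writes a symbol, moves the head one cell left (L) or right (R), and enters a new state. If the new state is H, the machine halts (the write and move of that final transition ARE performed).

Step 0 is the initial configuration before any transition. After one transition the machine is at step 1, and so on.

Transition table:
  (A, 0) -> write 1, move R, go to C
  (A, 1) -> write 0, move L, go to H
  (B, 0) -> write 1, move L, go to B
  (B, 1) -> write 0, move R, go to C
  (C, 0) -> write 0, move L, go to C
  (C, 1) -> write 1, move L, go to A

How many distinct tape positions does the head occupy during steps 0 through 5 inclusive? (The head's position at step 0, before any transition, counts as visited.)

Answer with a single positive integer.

Answer: 3

Derivation:
Step 1: in state A at pos 0, read 0 -> (A,0)->write 1,move R,goto C. Now: state=C, head=1, tape[-1..2]=0100 (head:   ^)
Step 2: in state C at pos 1, read 0 -> (C,0)->write 0,move L,goto C. Now: state=C, head=0, tape[-1..2]=0100 (head:  ^)
Step 3: in state C at pos 0, read 1 -> (C,1)->write 1,move L,goto A. Now: state=A, head=-1, tape[-2..2]=00100 (head:  ^)
Step 4: in state A at pos -1, read 0 -> (A,0)->write 1,move R,goto C. Now: state=C, head=0, tape[-2..2]=01100 (head:   ^)
Step 5: in state C at pos 0, read 1 -> (C,1)->write 1,move L,goto A. Now: state=A, head=-1, tape[-2..2]=01100 (head:  ^)
Head positions at steps 0..5: starting at 0, distinct positions visited = {-1, 0, 1} -> 3 position(s)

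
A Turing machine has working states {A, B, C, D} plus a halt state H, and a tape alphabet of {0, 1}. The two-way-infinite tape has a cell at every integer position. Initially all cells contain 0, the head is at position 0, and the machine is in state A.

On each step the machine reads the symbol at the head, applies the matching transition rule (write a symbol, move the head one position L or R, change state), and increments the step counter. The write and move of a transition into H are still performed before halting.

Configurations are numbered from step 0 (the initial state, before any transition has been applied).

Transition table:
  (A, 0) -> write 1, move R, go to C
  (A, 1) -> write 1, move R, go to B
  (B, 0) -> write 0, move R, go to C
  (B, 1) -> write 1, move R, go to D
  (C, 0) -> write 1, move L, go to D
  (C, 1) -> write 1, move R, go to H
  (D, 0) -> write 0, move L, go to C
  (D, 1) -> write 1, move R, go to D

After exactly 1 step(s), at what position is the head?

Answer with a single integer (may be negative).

Step 1: in state A at pos 0, read 0 -> (A,0)->write 1,move R,goto C. Now: state=C, head=1, tape[-1..2]=0100 (head:   ^)

Answer: 1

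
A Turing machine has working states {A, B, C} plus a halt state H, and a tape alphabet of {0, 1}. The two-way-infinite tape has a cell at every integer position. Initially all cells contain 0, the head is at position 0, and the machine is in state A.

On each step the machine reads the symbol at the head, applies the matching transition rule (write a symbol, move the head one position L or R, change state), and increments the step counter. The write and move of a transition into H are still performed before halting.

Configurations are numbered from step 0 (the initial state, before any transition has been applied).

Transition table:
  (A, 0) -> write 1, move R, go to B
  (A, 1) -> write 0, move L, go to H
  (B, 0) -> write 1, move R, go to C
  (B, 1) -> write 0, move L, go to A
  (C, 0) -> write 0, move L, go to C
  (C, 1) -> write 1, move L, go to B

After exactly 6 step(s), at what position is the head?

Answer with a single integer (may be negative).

Answer: 0

Derivation:
Step 1: in state A at pos 0, read 0 -> (A,0)->write 1,move R,goto B. Now: state=B, head=1, tape[-1..2]=0100 (head:   ^)
Step 2: in state B at pos 1, read 0 -> (B,0)->write 1,move R,goto C. Now: state=C, head=2, tape[-1..3]=01100 (head:    ^)
Step 3: in state C at pos 2, read 0 -> (C,0)->write 0,move L,goto C. Now: state=C, head=1, tape[-1..3]=01100 (head:   ^)
Step 4: in state C at pos 1, read 1 -> (C,1)->write 1,move L,goto B. Now: state=B, head=0, tape[-1..3]=01100 (head:  ^)
Step 5: in state B at pos 0, read 1 -> (B,1)->write 0,move L,goto A. Now: state=A, head=-1, tape[-2..3]=000100 (head:  ^)
Step 6: in state A at pos -1, read 0 -> (A,0)->write 1,move R,goto B. Now: state=B, head=0, tape[-2..3]=010100 (head:   ^)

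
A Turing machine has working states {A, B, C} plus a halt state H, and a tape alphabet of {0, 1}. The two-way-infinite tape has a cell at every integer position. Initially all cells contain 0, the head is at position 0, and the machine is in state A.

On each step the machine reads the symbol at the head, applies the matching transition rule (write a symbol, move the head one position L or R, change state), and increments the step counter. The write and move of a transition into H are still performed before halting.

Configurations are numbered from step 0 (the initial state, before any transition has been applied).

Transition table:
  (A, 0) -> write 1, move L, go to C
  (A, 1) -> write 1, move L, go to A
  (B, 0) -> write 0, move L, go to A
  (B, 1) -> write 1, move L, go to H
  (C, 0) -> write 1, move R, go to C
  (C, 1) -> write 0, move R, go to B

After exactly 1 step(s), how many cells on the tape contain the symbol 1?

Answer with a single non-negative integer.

Answer: 1

Derivation:
Step 1: in state A at pos 0, read 0 -> (A,0)->write 1,move L,goto C. Now: state=C, head=-1, tape[-2..1]=0010 (head:  ^)
Cells containing 1 after step 1: {0} -> 1 cell(s)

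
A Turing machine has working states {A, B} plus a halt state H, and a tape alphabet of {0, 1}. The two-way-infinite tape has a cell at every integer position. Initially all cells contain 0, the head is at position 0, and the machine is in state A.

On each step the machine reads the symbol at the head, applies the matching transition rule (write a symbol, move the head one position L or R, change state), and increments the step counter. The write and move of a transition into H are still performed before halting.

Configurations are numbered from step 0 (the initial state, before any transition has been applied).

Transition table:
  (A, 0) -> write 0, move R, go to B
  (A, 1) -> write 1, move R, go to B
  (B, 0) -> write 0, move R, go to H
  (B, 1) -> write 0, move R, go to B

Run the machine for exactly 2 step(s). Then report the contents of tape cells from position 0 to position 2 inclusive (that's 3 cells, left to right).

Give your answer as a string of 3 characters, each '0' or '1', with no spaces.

Answer: 000

Derivation:
Step 1: in state A at pos 0, read 0 -> (A,0)->write 0,move R,goto B. Now: state=B, head=1, tape[-1..2]=0000 (head:   ^)
Step 2: in state B at pos 1, read 0 -> (B,0)->write 0,move R,goto H. Now: state=H, head=2, tape[-1..3]=00000 (head:    ^)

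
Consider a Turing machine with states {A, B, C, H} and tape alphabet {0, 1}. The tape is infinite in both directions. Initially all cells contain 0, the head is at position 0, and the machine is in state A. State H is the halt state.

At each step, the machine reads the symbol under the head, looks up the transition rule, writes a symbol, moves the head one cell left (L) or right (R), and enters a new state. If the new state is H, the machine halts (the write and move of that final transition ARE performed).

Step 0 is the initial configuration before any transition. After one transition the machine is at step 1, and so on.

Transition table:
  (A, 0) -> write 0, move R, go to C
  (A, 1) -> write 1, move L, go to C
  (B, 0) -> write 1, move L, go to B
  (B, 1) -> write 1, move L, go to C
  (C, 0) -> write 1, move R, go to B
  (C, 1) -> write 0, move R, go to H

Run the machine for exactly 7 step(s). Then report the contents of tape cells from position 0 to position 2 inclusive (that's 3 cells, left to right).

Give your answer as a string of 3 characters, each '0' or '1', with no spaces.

Step 1: in state A at pos 0, read 0 -> (A,0)->write 0,move R,goto C. Now: state=C, head=1, tape[-1..2]=0000 (head:   ^)
Step 2: in state C at pos 1, read 0 -> (C,0)->write 1,move R,goto B. Now: state=B, head=2, tape[-1..3]=00100 (head:    ^)
Step 3: in state B at pos 2, read 0 -> (B,0)->write 1,move L,goto B. Now: state=B, head=1, tape[-1..3]=00110 (head:   ^)
Step 4: in state B at pos 1, read 1 -> (B,1)->write 1,move L,goto C. Now: state=C, head=0, tape[-1..3]=00110 (head:  ^)
Step 5: in state C at pos 0, read 0 -> (C,0)->write 1,move R,goto B. Now: state=B, head=1, tape[-1..3]=01110 (head:   ^)
Step 6: in state B at pos 1, read 1 -> (B,1)->write 1,move L,goto C. Now: state=C, head=0, tape[-1..3]=01110 (head:  ^)
Step 7: in state C at pos 0, read 1 -> (C,1)->write 0,move R,goto H. Now: state=H, head=1, tape[-1..3]=00110 (head:   ^)

Answer: 011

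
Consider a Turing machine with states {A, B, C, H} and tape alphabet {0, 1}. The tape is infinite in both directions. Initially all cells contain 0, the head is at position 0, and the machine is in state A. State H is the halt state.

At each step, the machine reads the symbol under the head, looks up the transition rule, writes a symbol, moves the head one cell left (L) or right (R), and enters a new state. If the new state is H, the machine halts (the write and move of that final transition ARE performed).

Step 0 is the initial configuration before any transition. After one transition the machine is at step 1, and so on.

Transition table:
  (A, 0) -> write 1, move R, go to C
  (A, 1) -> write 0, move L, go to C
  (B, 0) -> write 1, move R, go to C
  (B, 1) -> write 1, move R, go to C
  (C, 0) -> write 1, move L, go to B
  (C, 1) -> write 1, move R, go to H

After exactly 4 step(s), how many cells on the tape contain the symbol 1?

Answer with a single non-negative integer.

Step 1: in state A at pos 0, read 0 -> (A,0)->write 1,move R,goto C. Now: state=C, head=1, tape[-1..2]=0100 (head:   ^)
Step 2: in state C at pos 1, read 0 -> (C,0)->write 1,move L,goto B. Now: state=B, head=0, tape[-1..2]=0110 (head:  ^)
Step 3: in state B at pos 0, read 1 -> (B,1)->write 1,move R,goto C. Now: state=C, head=1, tape[-1..2]=0110 (head:   ^)
Step 4: in state C at pos 1, read 1 -> (C,1)->write 1,move R,goto H. Now: state=H, head=2, tape[-1..3]=01100 (head:    ^)
Cells containing 1 after step 4: {0, 1} -> 2 cell(s)

Answer: 2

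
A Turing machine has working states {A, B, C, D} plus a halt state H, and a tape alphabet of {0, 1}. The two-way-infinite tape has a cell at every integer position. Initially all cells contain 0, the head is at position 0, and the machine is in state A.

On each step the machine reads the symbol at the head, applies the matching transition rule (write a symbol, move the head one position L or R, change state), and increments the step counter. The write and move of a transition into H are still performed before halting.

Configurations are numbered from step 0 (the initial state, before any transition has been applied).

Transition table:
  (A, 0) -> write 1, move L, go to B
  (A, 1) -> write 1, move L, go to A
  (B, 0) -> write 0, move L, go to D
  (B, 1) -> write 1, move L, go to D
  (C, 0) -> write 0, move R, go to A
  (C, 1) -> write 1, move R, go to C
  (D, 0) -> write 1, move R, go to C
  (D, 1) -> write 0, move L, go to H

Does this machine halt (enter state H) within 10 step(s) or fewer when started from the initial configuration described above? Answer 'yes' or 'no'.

Step 1: in state A at pos 0, read 0 -> (A,0)->write 1,move L,goto B. Now: state=B, head=-1, tape[-2..1]=0010 (head:  ^)
Step 2: in state B at pos -1, read 0 -> (B,0)->write 0,move L,goto D. Now: state=D, head=-2, tape[-3..1]=00010 (head:  ^)
Step 3: in state D at pos -2, read 0 -> (D,0)->write 1,move R,goto C. Now: state=C, head=-1, tape[-3..1]=01010 (head:   ^)
Step 4: in state C at pos -1, read 0 -> (C,0)->write 0,move R,goto A. Now: state=A, head=0, tape[-3..1]=01010 (head:    ^)
Step 5: in state A at pos 0, read 1 -> (A,1)->write 1,move L,goto A. Now: state=A, head=-1, tape[-3..1]=01010 (head:   ^)
Step 6: in state A at pos -1, read 0 -> (A,0)->write 1,move L,goto B. Now: state=B, head=-2, tape[-3..1]=01110 (head:  ^)
Step 7: in state B at pos -2, read 1 -> (B,1)->write 1,move L,goto D. Now: state=D, head=-3, tape[-4..1]=001110 (head:  ^)
Step 8: in state D at pos -3, read 0 -> (D,0)->write 1,move R,goto C. Now: state=C, head=-2, tape[-4..1]=011110 (head:   ^)
Step 9: in state C at pos -2, read 1 -> (C,1)->write 1,move R,goto C. Now: state=C, head=-1, tape[-4..1]=011110 (head:    ^)
Step 10: in state C at pos -1, read 1 -> (C,1)->write 1,move R,goto C. Now: state=C, head=0, tape[-4..1]=011110 (head:     ^)
After 10 step(s): state = C (not H) -> not halted within 10 -> no

Answer: no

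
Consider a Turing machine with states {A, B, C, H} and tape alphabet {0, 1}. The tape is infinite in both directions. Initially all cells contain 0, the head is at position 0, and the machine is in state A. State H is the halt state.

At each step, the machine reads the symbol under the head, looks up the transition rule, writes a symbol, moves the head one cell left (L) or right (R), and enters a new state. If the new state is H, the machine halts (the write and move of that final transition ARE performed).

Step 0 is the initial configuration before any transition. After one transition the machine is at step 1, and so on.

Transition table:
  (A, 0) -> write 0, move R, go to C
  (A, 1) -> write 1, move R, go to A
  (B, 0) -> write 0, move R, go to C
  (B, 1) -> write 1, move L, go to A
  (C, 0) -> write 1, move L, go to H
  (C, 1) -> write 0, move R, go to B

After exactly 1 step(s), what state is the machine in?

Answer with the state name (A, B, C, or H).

Step 1: in state A at pos 0, read 0 -> (A,0)->write 0,move R,goto C. Now: state=C, head=1, tape[-1..2]=0000 (head:   ^)

Answer: C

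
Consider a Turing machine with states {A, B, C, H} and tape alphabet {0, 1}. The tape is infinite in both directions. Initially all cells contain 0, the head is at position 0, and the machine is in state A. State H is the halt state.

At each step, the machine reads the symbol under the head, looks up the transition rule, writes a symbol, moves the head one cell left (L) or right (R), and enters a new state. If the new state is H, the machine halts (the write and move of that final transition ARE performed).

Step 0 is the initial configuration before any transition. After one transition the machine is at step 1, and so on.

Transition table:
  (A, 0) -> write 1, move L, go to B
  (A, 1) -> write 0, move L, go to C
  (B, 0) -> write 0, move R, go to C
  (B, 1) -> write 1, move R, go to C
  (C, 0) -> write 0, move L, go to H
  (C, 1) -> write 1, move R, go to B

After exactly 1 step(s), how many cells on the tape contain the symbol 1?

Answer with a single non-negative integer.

Answer: 1

Derivation:
Step 1: in state A at pos 0, read 0 -> (A,0)->write 1,move L,goto B. Now: state=B, head=-1, tape[-2..1]=0010 (head:  ^)
Cells containing 1 after step 1: {0} -> 1 cell(s)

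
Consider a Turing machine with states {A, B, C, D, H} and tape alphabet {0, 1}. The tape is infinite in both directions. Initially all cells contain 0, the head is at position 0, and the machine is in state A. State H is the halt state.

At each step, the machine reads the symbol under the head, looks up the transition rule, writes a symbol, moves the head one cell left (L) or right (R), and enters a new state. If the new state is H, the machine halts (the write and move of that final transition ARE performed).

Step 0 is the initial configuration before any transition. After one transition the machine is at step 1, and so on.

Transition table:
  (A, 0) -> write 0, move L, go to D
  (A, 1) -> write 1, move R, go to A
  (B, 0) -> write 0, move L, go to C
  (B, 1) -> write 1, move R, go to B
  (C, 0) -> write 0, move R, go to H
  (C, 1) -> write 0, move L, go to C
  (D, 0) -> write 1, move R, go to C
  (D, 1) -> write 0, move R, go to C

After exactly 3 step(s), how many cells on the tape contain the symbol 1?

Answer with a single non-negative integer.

Answer: 1

Derivation:
Step 1: in state A at pos 0, read 0 -> (A,0)->write 0,move L,goto D. Now: state=D, head=-1, tape[-2..1]=0000 (head:  ^)
Step 2: in state D at pos -1, read 0 -> (D,0)->write 1,move R,goto C. Now: state=C, head=0, tape[-2..1]=0100 (head:   ^)
Step 3: in state C at pos 0, read 0 -> (C,0)->write 0,move R,goto H. Now: state=H, head=1, tape[-2..2]=01000 (head:    ^)
Cells containing 1 after step 3: {-1} -> 1 cell(s)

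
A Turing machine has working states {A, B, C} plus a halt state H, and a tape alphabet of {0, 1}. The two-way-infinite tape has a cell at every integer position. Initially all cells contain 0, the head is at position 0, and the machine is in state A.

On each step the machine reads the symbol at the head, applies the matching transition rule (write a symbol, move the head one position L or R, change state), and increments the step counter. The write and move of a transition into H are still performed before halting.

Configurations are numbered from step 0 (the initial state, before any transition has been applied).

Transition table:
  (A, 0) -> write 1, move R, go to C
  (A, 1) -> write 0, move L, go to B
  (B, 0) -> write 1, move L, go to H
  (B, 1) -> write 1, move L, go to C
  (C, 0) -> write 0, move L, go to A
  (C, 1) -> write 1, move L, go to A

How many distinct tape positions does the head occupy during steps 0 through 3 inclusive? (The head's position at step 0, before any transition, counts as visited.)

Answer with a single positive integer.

Step 1: in state A at pos 0, read 0 -> (A,0)->write 1,move R,goto C. Now: state=C, head=1, tape[-1..2]=0100 (head:   ^)
Step 2: in state C at pos 1, read 0 -> (C,0)->write 0,move L,goto A. Now: state=A, head=0, tape[-1..2]=0100 (head:  ^)
Step 3: in state A at pos 0, read 1 -> (A,1)->write 0,move L,goto B. Now: state=B, head=-1, tape[-2..2]=00000 (head:  ^)
Head positions at steps 0..3: starting at 0, distinct positions visited = {-1, 0, 1} -> 3 position(s)

Answer: 3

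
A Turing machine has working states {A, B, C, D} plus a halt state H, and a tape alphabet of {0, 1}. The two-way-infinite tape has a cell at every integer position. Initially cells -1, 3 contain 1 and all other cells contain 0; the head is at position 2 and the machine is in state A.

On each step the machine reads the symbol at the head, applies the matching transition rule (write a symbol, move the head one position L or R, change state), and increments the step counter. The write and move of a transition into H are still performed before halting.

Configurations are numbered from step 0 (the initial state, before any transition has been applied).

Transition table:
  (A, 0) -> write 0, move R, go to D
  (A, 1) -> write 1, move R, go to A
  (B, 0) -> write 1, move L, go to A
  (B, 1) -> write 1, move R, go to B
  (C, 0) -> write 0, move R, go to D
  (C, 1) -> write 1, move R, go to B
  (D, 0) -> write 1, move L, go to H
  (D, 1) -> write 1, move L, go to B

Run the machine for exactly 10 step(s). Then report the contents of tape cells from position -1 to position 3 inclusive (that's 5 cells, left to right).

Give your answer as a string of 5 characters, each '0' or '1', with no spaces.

Answer: 11111

Derivation:
Step 1: in state A at pos 2, read 0 -> (A,0)->write 0,move R,goto D. Now: state=D, head=3, tape[-2..4]=0100010 (head:      ^)
Step 2: in state D at pos 3, read 1 -> (D,1)->write 1,move L,goto B. Now: state=B, head=2, tape[-2..4]=0100010 (head:     ^)
Step 3: in state B at pos 2, read 0 -> (B,0)->write 1,move L,goto A. Now: state=A, head=1, tape[-2..4]=0100110 (head:    ^)
Step 4: in state A at pos 1, read 0 -> (A,0)->write 0,move R,goto D. Now: state=D, head=2, tape[-2..4]=0100110 (head:     ^)
Step 5: in state D at pos 2, read 1 -> (D,1)->write 1,move L,goto B. Now: state=B, head=1, tape[-2..4]=0100110 (head:    ^)
Step 6: in state B at pos 1, read 0 -> (B,0)->write 1,move L,goto A. Now: state=A, head=0, tape[-2..4]=0101110 (head:   ^)
Step 7: in state A at pos 0, read 0 -> (A,0)->write 0,move R,goto D. Now: state=D, head=1, tape[-2..4]=0101110 (head:    ^)
Step 8: in state D at pos 1, read 1 -> (D,1)->write 1,move L,goto B. Now: state=B, head=0, tape[-2..4]=0101110 (head:   ^)
Step 9: in state B at pos 0, read 0 -> (B,0)->write 1,move L,goto A. Now: state=A, head=-1, tape[-2..4]=0111110 (head:  ^)
Step 10: in state A at pos -1, read 1 -> (A,1)->write 1,move R,goto A. Now: state=A, head=0, tape[-2..4]=0111110 (head:   ^)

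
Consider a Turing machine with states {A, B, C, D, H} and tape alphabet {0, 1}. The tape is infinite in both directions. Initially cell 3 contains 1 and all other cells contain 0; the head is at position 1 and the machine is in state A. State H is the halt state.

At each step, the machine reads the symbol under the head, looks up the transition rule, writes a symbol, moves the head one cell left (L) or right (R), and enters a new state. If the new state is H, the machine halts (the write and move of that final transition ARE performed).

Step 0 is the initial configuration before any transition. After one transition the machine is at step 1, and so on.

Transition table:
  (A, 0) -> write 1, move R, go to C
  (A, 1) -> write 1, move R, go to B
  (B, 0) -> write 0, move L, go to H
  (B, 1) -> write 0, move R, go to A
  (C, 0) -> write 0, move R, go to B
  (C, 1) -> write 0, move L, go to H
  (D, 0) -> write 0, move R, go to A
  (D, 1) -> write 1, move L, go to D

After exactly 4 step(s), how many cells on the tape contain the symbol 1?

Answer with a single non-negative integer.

Step 1: in state A at pos 1, read 0 -> (A,0)->write 1,move R,goto C. Now: state=C, head=2, tape[0..4]=01010 (head:   ^)
Step 2: in state C at pos 2, read 0 -> (C,0)->write 0,move R,goto B. Now: state=B, head=3, tape[0..4]=01010 (head:    ^)
Step 3: in state B at pos 3, read 1 -> (B,1)->write 0,move R,goto A. Now: state=A, head=4, tape[0..5]=010000 (head:     ^)
Step 4: in state A at pos 4, read 0 -> (A,0)->write 1,move R,goto C. Now: state=C, head=5, tape[0..6]=0100100 (head:      ^)
Cells containing 1 after step 4: {1, 4} -> 2 cell(s)

Answer: 2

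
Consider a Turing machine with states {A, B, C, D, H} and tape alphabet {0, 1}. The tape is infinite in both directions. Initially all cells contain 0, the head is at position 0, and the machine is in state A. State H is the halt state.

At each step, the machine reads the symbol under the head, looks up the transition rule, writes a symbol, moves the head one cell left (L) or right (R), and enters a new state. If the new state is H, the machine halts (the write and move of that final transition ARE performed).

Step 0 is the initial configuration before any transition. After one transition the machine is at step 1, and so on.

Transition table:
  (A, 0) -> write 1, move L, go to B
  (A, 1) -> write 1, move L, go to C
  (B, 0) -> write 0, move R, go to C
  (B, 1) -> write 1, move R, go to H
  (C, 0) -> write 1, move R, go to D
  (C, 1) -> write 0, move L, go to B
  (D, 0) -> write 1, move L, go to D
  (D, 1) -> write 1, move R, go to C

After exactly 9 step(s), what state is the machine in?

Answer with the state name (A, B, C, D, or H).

Answer: H

Derivation:
Step 1: in state A at pos 0, read 0 -> (A,0)->write 1,move L,goto B. Now: state=B, head=-1, tape[-2..1]=0010 (head:  ^)
Step 2: in state B at pos -1, read 0 -> (B,0)->write 0,move R,goto C. Now: state=C, head=0, tape[-2..1]=0010 (head:   ^)
Step 3: in state C at pos 0, read 1 -> (C,1)->write 0,move L,goto B. Now: state=B, head=-1, tape[-2..1]=0000 (head:  ^)
Step 4: in state B at pos -1, read 0 -> (B,0)->write 0,move R,goto C. Now: state=C, head=0, tape[-2..1]=0000 (head:   ^)
Step 5: in state C at pos 0, read 0 -> (C,0)->write 1,move R,goto D. Now: state=D, head=1, tape[-2..2]=00100 (head:    ^)
Step 6: in state D at pos 1, read 0 -> (D,0)->write 1,move L,goto D. Now: state=D, head=0, tape[-2..2]=00110 (head:   ^)
Step 7: in state D at pos 0, read 1 -> (D,1)->write 1,move R,goto C. Now: state=C, head=1, tape[-2..2]=00110 (head:    ^)
Step 8: in state C at pos 1, read 1 -> (C,1)->write 0,move L,goto B. Now: state=B, head=0, tape[-2..2]=00100 (head:   ^)
Step 9: in state B at pos 0, read 1 -> (B,1)->write 1,move R,goto H. Now: state=H, head=1, tape[-2..2]=00100 (head:    ^)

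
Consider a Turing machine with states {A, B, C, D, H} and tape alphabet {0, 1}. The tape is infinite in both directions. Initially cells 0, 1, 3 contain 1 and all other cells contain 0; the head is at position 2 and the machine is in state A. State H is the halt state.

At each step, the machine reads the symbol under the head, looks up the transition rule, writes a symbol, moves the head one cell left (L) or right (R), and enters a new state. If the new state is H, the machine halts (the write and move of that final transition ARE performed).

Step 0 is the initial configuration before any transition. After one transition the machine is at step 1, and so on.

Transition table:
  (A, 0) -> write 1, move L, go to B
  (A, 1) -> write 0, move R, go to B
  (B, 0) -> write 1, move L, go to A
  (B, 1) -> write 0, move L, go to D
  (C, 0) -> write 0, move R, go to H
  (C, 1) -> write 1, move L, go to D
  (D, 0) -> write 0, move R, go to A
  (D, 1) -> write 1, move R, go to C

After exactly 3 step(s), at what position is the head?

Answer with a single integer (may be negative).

Step 1: in state A at pos 2, read 0 -> (A,0)->write 1,move L,goto B. Now: state=B, head=1, tape[-1..4]=011110 (head:   ^)
Step 2: in state B at pos 1, read 1 -> (B,1)->write 0,move L,goto D. Now: state=D, head=0, tape[-1..4]=010110 (head:  ^)
Step 3: in state D at pos 0, read 1 -> (D,1)->write 1,move R,goto C. Now: state=C, head=1, tape[-1..4]=010110 (head:   ^)

Answer: 1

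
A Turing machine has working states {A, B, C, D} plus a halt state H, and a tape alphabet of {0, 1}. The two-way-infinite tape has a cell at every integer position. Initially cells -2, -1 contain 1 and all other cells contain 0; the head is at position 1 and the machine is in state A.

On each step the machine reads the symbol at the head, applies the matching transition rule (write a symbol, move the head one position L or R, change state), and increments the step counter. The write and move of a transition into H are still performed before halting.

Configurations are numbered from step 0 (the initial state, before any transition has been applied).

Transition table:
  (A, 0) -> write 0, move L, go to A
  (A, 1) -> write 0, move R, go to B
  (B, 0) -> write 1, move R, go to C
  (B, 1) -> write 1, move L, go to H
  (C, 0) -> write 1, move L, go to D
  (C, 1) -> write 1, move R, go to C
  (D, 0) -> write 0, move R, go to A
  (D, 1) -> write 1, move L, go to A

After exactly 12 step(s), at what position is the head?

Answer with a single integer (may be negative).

Answer: 1

Derivation:
Step 1: in state A at pos 1, read 0 -> (A,0)->write 0,move L,goto A. Now: state=A, head=0, tape[-3..2]=011000 (head:    ^)
Step 2: in state A at pos 0, read 0 -> (A,0)->write 0,move L,goto A. Now: state=A, head=-1, tape[-3..2]=011000 (head:   ^)
Step 3: in state A at pos -1, read 1 -> (A,1)->write 0,move R,goto B. Now: state=B, head=0, tape[-3..2]=010000 (head:    ^)
Step 4: in state B at pos 0, read 0 -> (B,0)->write 1,move R,goto C. Now: state=C, head=1, tape[-3..2]=010100 (head:     ^)
Step 5: in state C at pos 1, read 0 -> (C,0)->write 1,move L,goto D. Now: state=D, head=0, tape[-3..2]=010110 (head:    ^)
Step 6: in state D at pos 0, read 1 -> (D,1)->write 1,move L,goto A. Now: state=A, head=-1, tape[-3..2]=010110 (head:   ^)
Step 7: in state A at pos -1, read 0 -> (A,0)->write 0,move L,goto A. Now: state=A, head=-2, tape[-3..2]=010110 (head:  ^)
Step 8: in state A at pos -2, read 1 -> (A,1)->write 0,move R,goto B. Now: state=B, head=-1, tape[-3..2]=000110 (head:   ^)
Step 9: in state B at pos -1, read 0 -> (B,0)->write 1,move R,goto C. Now: state=C, head=0, tape[-3..2]=001110 (head:    ^)
Step 10: in state C at pos 0, read 1 -> (C,1)->write 1,move R,goto C. Now: state=C, head=1, tape[-3..2]=001110 (head:     ^)
Step 11: in state C at pos 1, read 1 -> (C,1)->write 1,move R,goto C. Now: state=C, head=2, tape[-3..3]=0011100 (head:      ^)
Step 12: in state C at pos 2, read 0 -> (C,0)->write 1,move L,goto D. Now: state=D, head=1, tape[-3..3]=0011110 (head:     ^)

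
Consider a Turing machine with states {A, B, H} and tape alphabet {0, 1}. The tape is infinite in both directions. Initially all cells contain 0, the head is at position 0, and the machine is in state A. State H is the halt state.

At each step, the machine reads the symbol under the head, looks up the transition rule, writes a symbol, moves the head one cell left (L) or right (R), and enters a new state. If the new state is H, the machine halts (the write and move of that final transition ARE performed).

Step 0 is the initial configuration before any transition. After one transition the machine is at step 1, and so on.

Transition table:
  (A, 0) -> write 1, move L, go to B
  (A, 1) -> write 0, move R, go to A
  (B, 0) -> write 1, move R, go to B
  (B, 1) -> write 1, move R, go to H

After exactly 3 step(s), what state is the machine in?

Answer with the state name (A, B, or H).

Step 1: in state A at pos 0, read 0 -> (A,0)->write 1,move L,goto B. Now: state=B, head=-1, tape[-2..1]=0010 (head:  ^)
Step 2: in state B at pos -1, read 0 -> (B,0)->write 1,move R,goto B. Now: state=B, head=0, tape[-2..1]=0110 (head:   ^)
Step 3: in state B at pos 0, read 1 -> (B,1)->write 1,move R,goto H. Now: state=H, head=1, tape[-2..2]=01100 (head:    ^)

Answer: H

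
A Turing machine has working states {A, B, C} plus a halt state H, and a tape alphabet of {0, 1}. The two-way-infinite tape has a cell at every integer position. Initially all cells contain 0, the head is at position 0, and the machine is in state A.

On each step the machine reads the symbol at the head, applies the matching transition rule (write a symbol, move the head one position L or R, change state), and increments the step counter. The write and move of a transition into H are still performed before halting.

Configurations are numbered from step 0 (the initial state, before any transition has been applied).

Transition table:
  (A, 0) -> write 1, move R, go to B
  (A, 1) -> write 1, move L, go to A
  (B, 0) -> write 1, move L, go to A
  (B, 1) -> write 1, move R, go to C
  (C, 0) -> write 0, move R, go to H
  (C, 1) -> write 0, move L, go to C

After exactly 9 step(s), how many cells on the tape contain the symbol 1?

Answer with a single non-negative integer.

Step 1: in state A at pos 0, read 0 -> (A,0)->write 1,move R,goto B. Now: state=B, head=1, tape[-1..2]=0100 (head:   ^)
Step 2: in state B at pos 1, read 0 -> (B,0)->write 1,move L,goto A. Now: state=A, head=0, tape[-1..2]=0110 (head:  ^)
Step 3: in state A at pos 0, read 1 -> (A,1)->write 1,move L,goto A. Now: state=A, head=-1, tape[-2..2]=00110 (head:  ^)
Step 4: in state A at pos -1, read 0 -> (A,0)->write 1,move R,goto B. Now: state=B, head=0, tape[-2..2]=01110 (head:   ^)
Step 5: in state B at pos 0, read 1 -> (B,1)->write 1,move R,goto C. Now: state=C, head=1, tape[-2..2]=01110 (head:    ^)
Step 6: in state C at pos 1, read 1 -> (C,1)->write 0,move L,goto C. Now: state=C, head=0, tape[-2..2]=01100 (head:   ^)
Step 7: in state C at pos 0, read 1 -> (C,1)->write 0,move L,goto C. Now: state=C, head=-1, tape[-2..2]=01000 (head:  ^)
Step 8: in state C at pos -1, read 1 -> (C,1)->write 0,move L,goto C. Now: state=C, head=-2, tape[-3..2]=000000 (head:  ^)
Step 9: in state C at pos -2, read 0 -> (C,0)->write 0,move R,goto H. Now: state=H, head=-1, tape[-3..2]=000000 (head:   ^)
No cell contains 1 after step 9 -> 0 cell(s)

Answer: 0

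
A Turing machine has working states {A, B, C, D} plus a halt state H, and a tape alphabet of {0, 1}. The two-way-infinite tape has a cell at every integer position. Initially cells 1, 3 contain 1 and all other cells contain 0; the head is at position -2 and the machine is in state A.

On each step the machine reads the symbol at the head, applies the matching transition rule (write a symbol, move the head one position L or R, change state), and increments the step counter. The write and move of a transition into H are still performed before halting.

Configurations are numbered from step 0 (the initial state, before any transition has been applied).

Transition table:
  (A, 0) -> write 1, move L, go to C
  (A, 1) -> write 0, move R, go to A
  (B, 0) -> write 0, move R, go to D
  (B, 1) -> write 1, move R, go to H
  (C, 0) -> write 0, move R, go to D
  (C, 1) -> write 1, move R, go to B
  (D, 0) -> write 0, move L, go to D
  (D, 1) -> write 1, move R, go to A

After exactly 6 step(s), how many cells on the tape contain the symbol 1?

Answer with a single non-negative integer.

Answer: 4

Derivation:
Step 1: in state A at pos -2, read 0 -> (A,0)->write 1,move L,goto C. Now: state=C, head=-3, tape[-4..4]=001001010 (head:  ^)
Step 2: in state C at pos -3, read 0 -> (C,0)->write 0,move R,goto D. Now: state=D, head=-2, tape[-4..4]=001001010 (head:   ^)
Step 3: in state D at pos -2, read 1 -> (D,1)->write 1,move R,goto A. Now: state=A, head=-1, tape[-4..4]=001001010 (head:    ^)
Step 4: in state A at pos -1, read 0 -> (A,0)->write 1,move L,goto C. Now: state=C, head=-2, tape[-4..4]=001101010 (head:   ^)
Step 5: in state C at pos -2, read 1 -> (C,1)->write 1,move R,goto B. Now: state=B, head=-1, tape[-4..4]=001101010 (head:    ^)
Step 6: in state B at pos -1, read 1 -> (B,1)->write 1,move R,goto H. Now: state=H, head=0, tape[-4..4]=001101010 (head:     ^)
Cells containing 1 after step 6: {-2, -1, 1, 3} -> 4 cell(s)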